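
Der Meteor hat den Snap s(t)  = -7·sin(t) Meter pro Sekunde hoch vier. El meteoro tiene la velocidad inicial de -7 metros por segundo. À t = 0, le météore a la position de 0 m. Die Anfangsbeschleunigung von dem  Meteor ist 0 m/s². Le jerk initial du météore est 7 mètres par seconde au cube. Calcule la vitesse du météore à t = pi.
Nous devons intégrer notre équation du snap s(t) = -7·sin(t) 3 fois. En intégrant le snap et en utilisant la condition initiale j(0) = 7, nous obtenons j(t) = 7·cos(t). En prenant ∫j(t)dt et en appliquant a(0) = 0, nous trouvons a(t) = 7·sin(t). En intégrant l'accélération et en utilisant la condition initiale v(0) = -7, nous obtenons v(t) = -7·cos(t). En utilisant v(t) = -7·cos(t) et en substituant t = pi, nous trouvons v = 7.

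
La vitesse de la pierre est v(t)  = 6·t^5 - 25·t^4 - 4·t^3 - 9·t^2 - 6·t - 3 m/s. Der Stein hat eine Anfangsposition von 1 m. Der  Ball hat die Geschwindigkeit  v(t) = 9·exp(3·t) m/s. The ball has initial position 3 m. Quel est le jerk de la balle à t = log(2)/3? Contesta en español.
Partiendo de la velocidad v(t) = 9·exp(3·t), tomamos 2 derivadas. Derivando la velocidad, obtenemos la aceleración: a(t) = 27·exp(3·t). Derivando la aceleración, obtenemos la sacudida: j(t) = 81·exp(3·t). Tenemos la sacudida j(t) = 81·exp(3·t). Sustituyendo t = log(2)/3: j(log(2)/3) = 162.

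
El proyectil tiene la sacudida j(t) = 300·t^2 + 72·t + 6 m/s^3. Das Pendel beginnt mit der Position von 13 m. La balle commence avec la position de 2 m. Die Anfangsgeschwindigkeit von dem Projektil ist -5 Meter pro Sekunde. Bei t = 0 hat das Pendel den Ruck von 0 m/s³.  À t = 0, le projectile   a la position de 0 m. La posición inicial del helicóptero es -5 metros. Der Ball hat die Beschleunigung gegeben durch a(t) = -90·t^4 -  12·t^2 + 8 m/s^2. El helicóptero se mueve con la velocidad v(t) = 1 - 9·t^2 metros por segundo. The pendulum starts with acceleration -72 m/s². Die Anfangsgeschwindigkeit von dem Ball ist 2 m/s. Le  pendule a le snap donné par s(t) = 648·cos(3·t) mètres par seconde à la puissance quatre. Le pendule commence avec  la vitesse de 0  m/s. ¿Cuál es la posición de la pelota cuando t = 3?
Para resolver esto, necesitamos tomar 2 integrales de nuestra ecuación de la aceleración a(t) = -90·t^4 - 12·t^2 + 8. Tomando ∫a(t)dt y aplicando v(0) = 2, encontramos v(t) = -18·t^5 - 4·t^3 + 8·t + 2. Tomando ∫v(t)dt y aplicando x(0) = 2, encontramos x(t) = -3·t^6 - t^4 + 4·t^2 + 2·t + 2. Tenemos la posición x(t) = -3·t^6 - t^4 + 4·t^2 + 2·t + 2. Sustituyendo t = 3: x(3) = -2224.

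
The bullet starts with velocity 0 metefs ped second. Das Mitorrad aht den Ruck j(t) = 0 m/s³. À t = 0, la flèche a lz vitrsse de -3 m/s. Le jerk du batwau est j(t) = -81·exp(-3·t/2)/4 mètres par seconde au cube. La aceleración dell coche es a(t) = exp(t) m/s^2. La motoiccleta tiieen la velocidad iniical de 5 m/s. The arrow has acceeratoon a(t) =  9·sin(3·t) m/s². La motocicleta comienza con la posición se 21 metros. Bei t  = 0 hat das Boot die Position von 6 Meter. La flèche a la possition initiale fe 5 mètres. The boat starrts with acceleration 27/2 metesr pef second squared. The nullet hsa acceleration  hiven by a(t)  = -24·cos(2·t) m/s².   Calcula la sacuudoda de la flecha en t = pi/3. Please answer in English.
Starting from acceleration a(t) = 9·sin(3·t), we take 1 derivative. The derivative of acceleration gives jerk: j(t) = 27·cos(3·t). From the given jerk equation j(t) = 27·cos(3·t), we substitute t = pi/3 to get j = -27.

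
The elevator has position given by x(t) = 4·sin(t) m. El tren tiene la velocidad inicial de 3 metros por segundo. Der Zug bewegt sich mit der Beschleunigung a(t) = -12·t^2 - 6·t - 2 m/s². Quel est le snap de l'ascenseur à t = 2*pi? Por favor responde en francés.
Nous devons dériver notre équation de la position x(t) = 4·sin(t) 4 fois. En prenant d/dt de x(t), nous trouvons v(t) = 4·cos(t). La dérivée de la vitesse donne l'accélération: a(t) = -4·sin(t). En dérivant l'accélération, nous obtenons le jerk: j(t) = -4·cos(t). En dérivant le jerk, nous obtenons le snap: s(t) = 4·sin(t). Nous avons le snap s(t) = 4·sin(t). En substituant t = 2*pi: s(2*pi) = 0.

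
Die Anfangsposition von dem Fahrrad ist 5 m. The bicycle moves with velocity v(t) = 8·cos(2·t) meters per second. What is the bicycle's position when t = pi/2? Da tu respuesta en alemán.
Wir müssen unsere Gleichung für die Geschwindigkeit v(t) = 8·cos(2·t) 1-mal integrieren. Mit ∫v(t)dt und Anwendung von x(0) = 5, finden wir x(t) = 4·sin(2·t) + 5. Mit x(t) = 4·sin(2·t) + 5 und Einsetzen von t = pi/2, finden wir x = 5.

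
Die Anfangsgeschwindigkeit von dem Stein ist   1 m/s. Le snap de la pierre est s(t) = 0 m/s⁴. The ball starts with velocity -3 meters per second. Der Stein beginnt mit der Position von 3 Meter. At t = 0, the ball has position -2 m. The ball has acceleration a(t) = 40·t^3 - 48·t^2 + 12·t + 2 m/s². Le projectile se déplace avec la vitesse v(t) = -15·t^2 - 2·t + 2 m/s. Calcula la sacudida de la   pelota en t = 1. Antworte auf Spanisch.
Debemos derivar nuestra ecuación de la aceleración a(t) = 40·t^3 - 48·t^2 + 12·t + 2 1 vez. La derivada de la aceleración da la sacudida: j(t) = 120·t^2 - 96·t + 12. Usando j(t) = 120·t^2 - 96·t + 12 y sustituyendo t = 1, encontramos j = 36.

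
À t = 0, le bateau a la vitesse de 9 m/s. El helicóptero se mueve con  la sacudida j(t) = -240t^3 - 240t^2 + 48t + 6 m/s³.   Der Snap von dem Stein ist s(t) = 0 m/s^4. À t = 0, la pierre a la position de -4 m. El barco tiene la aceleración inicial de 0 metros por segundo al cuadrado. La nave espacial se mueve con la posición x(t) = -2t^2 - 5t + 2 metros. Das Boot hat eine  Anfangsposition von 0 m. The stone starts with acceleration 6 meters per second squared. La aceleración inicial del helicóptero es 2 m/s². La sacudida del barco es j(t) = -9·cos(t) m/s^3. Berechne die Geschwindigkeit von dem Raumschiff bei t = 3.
Ausgehend von der Position x(t) = -2·t^2 - 5·t + 2, nehmen wir 1 Ableitung. Durch Ableiten von der Position erhalten wir die Geschwindigkeit: v(t) = -4·t - 5. Wir haben die Geschwindigkeit v(t) = -4·t - 5. Durch Einsetzen von t = 3: v(3) = -17.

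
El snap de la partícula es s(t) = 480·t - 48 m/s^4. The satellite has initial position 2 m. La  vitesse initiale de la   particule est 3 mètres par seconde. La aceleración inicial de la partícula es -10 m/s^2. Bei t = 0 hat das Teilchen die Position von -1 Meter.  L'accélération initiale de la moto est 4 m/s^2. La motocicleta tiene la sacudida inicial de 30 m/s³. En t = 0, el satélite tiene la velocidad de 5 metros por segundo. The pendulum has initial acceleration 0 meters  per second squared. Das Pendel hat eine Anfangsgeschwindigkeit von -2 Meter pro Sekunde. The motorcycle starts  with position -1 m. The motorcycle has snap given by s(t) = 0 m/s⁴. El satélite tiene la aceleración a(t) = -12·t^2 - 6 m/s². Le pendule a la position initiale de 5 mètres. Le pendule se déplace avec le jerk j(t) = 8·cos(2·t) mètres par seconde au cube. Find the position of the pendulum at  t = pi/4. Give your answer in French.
En partant du jerk j(t) = 8·cos(2·t), nous prenons 3 primitives. L'intégrale du jerk, avec a(0) = 0, donne l'accélération: a(t) = 4·sin(2·t). La primitive de l'accélération, avec v(0) = -2, donne la vitesse: v(t) = -2·cos(2·t). La primitive de la vitesse est la position. En utilisant x(0) = 5, nous obtenons x(t) = 5 - sin(2·t). Nous avons la position x(t) = 5 - sin(2·t). En substituant t = pi/4: x(pi/4) = 4.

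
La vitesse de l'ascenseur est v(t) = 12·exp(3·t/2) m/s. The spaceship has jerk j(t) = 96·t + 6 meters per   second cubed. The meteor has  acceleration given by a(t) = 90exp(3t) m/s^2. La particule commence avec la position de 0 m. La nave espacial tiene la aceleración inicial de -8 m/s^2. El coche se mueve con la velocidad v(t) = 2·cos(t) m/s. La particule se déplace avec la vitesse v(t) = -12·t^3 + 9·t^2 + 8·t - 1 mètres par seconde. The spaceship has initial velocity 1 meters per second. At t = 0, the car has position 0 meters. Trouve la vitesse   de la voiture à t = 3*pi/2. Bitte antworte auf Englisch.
From the given velocity equation v(t) = 2·cos(t), we substitute t = 3*pi/2 to get v = 0.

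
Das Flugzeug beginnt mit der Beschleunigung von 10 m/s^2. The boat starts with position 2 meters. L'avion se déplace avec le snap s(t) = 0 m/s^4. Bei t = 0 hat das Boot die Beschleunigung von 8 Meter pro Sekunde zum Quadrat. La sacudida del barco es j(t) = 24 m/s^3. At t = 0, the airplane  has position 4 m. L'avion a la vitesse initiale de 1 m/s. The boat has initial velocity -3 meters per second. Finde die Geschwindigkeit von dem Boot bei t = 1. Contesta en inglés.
To find the answer, we compute 2 integrals of j(t) = 24. The integral of jerk, with a(0) = 8, gives acceleration: a(t) = 24·t + 8. The antiderivative of acceleration is velocity. Using v(0) = -3, we get v(t) = 12·t^2 + 8·t - 3. From the given velocity equation v(t) = 12·t^2 + 8·t - 3, we substitute t = 1 to get v = 17.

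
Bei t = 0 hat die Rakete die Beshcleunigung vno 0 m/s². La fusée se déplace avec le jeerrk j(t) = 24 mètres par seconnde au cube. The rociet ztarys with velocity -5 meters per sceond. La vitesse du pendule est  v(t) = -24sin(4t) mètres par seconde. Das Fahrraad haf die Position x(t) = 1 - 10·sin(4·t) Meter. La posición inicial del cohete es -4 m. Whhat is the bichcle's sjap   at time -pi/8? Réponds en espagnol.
Debemos derivar nuestra ecuación de la posición x(t) = 1 - 10·sin(4·t) 4 veces. Derivando la posición, obtenemos la velocidad: v(t) = -40·cos(4·t). La derivada de la velocidad da la aceleración: a(t) = 160·sin(4·t). Derivando la aceleración, obtenemos la sacudida: j(t) = 640·cos(4·t). Tomando d/dt de j(t), encontramos s(t) = -2560·sin(4·t). De la ecuación del snap s(t) = -2560·sin(4·t), sustituimos t = -pi/8 para obtener s = 2560.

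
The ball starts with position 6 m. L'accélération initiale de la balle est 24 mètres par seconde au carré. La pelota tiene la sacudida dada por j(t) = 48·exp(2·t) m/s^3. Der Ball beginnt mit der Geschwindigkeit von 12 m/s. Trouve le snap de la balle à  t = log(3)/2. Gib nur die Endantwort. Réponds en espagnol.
s(log(3)/2) = 288.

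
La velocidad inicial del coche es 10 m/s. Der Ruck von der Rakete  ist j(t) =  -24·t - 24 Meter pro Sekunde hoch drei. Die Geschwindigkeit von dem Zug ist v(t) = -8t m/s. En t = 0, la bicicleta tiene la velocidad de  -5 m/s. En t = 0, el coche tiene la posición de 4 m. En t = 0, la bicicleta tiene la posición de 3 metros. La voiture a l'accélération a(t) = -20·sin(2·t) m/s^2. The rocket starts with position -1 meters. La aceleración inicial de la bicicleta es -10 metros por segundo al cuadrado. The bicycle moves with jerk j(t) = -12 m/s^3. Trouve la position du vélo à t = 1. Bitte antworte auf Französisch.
Nous devons trouver la primitive de notre équation du jerk j(t) = -12 3 fois. La primitive du jerk, avec a(0) = -10, donne l'accélération: a(t) = -12·t - 10. L'intégrale de l'accélération est la vitesse. En utilisant v(0) = -5, nous obtenons v(t) = -6·t^2 - 10·t - 5. L'intégrale de la vitesse est la position. En utilisant x(0) = 3, nous obtenons x(t) = -2·t^3 - 5·t^2 - 5·t + 3. En utilisant x(t) = -2·t^3 - 5·t^2 - 5·t + 3 et en substituant t = 1, nous trouvons x = -9.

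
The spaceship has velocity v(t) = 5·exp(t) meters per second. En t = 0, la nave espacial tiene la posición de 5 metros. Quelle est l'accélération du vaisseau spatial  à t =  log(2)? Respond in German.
Ausgehend von der Geschwindigkeit v(t) = 5·exp(t), nehmen wir 1 Ableitung. Die Ableitung von der Geschwindigkeit ergibt die Beschleunigung: a(t) = 5·exp(t). Wir haben die Beschleunigung a(t) = 5·exp(t). Durch Einsetzen von t = log(2): a(log(2)) = 10.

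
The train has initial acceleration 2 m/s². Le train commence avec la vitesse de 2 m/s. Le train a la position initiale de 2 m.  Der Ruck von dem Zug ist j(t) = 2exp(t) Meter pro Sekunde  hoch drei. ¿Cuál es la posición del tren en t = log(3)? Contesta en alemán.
Um dies zu lösen, müssen wir 3 Integrale unserer Gleichung für den Ruck j(t) = 2·exp(t) finden. Die Stammfunktion von dem Ruck, mit a(0) = 2, ergibt die Beschleunigung: a(t) = 2·exp(t). Durch Integration von der Beschleunigung und Verwendung der Anfangsbedingung v(0) = 2, erhalten wir v(t) = 2·exp(t). Durch Integration von der Geschwindigkeit und Verwendung der Anfangsbedingung x(0) = 2, erhalten wir x(t) = 2·exp(t). Aus der Gleichung für die Position x(t) = 2·exp(t), setzen wir t = log(3) ein und erhalten x = 6.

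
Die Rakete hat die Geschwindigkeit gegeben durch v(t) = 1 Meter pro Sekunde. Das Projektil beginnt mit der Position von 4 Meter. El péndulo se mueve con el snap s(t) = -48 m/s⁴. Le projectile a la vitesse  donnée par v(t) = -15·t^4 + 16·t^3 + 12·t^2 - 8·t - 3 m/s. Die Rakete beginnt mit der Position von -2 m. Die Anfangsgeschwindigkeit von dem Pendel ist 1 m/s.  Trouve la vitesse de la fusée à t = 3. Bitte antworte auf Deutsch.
Wir haben die Geschwindigkeit v(t) = 1. Durch Einsetzen von t = 3: v(3) = 1.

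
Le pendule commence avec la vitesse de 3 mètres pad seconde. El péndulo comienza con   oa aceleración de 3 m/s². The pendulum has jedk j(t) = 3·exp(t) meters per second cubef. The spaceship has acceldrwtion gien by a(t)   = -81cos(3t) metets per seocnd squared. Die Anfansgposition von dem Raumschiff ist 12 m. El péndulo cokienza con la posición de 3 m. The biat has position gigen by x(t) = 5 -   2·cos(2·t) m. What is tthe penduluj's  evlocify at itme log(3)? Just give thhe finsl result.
At t = log(3), v = 9.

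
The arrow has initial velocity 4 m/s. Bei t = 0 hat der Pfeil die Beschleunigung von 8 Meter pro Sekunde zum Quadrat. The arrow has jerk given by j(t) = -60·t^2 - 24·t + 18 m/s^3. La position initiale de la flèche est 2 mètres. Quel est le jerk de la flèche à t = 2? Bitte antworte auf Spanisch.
Usando j(t) = -60·t^2 - 24·t + 18 y sustituyendo t = 2, encontramos j = -270.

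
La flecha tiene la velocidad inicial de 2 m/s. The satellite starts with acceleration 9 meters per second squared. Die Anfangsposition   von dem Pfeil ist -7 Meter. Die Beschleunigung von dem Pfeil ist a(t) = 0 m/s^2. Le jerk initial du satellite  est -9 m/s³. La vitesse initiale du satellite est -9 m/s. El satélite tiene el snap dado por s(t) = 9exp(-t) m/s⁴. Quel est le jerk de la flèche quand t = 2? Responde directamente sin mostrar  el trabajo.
À t = 2, j = 0.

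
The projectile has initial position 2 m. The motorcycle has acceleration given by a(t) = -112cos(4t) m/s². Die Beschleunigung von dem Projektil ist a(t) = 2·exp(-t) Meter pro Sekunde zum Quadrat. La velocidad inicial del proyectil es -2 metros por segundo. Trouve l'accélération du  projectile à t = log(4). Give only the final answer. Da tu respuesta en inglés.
a(log(4)) = 1/2.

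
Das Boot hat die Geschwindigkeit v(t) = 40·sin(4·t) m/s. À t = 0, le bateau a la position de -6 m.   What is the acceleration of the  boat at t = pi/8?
Starting from velocity v(t) = 40·sin(4·t), we take 1 derivative. Differentiating velocity, we get acceleration: a(t) = 160·cos(4·t). From the given acceleration equation a(t) = 160·cos(4·t), we substitute t = pi/8 to get a = 0.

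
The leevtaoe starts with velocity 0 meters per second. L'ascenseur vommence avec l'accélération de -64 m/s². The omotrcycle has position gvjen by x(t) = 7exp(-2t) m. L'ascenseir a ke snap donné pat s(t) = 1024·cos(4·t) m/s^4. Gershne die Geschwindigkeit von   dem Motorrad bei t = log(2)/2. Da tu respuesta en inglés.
Starting from position x(t) = 7·exp(-2·t), we take 1 derivative. The derivative of position gives velocity: v(t) = -14·exp(-2·t). From the given velocity equation v(t) = -14·exp(-2·t), we substitute t = log(2)/2 to get v = -7.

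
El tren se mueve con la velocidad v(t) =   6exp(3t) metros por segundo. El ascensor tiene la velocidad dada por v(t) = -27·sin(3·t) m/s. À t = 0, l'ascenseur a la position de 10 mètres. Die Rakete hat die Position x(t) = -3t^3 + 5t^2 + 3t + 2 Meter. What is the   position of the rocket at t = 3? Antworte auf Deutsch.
Aus der Gleichung für die Position x(t) = -3·t^3 + 5·t^2 + 3·t + 2, setzen wir t = 3 ein und erhalten x = -25.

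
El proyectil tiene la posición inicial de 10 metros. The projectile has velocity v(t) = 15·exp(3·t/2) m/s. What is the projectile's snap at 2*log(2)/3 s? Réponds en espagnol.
Partiendo de la velocidad v(t) = 15·exp(3·t/2), tomamos 3 derivadas. Derivando la velocidad, obtenemos la aceleración: a(t) = 45·exp(3·t/2)/2. Tomando d/dt de a(t), encontramos j(t) = 135·exp(3·t/2)/4. Derivando la sacudida, obtenemos el snap: s(t) = 405·exp(3·t/2)/8. Tenemos el snap s(t) = 405·exp(3·t/2)/8. Sustituyendo t = 2*log(2)/3: s(2*log(2)/3) = 405/4.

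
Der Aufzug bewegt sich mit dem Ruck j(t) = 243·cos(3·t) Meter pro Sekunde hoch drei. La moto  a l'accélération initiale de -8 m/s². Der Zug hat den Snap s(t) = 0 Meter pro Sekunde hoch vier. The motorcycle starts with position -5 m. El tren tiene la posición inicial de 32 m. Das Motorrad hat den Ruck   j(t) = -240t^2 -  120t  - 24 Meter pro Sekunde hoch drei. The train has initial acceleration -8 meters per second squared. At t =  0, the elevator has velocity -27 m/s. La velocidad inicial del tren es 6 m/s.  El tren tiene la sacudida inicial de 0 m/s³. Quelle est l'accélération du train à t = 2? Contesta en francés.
Pour résoudre ceci, nous devons prendre 2 primitives de notre équation du snap s(t) = 0. En intégrant le snap et en utilisant la condition initiale j(0) = 0, nous obtenons j(t) = 0. La primitive du jerk, avec a(0) = -8, donne l'accélération: a(t) = -8. De l'équation de l'accélération a(t) = -8, nous substituons t = 2 pour obtenir a = -8.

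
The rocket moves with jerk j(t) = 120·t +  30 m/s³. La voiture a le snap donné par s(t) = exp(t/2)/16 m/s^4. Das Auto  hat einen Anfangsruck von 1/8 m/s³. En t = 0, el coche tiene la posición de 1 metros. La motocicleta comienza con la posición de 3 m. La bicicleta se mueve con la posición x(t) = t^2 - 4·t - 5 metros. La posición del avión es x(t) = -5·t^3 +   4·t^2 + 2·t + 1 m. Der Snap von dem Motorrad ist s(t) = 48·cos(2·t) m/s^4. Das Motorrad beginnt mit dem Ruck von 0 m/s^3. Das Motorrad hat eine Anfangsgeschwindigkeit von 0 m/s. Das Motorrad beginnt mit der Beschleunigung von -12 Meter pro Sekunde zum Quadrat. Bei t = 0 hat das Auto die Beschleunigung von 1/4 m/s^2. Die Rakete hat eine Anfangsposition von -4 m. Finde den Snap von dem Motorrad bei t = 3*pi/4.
Aus der Gleichung für den Snap s(t) = 48·cos(2·t), setzen wir t = 3*pi/4 ein und erhalten s = 0.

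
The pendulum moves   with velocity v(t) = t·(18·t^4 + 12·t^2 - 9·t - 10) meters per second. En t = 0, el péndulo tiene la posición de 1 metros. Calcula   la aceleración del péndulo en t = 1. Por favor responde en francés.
Pour résoudre ceci, nous devons prendre 1 dérivée de notre équation de la vitesse v(t) = t·(18·t^4 + 12·t^2 - 9·t - 10). En prenant d/dt de v(t), nous trouvons a(t) = 18·t^4 + 12·t^2 + t·(72·t^3 + 24·t - 9) - 9·t - 10. Nous avons l'accélération a(t) = 18·t^4 + 12·t^2 + t·(72·t^3 + 24·t - 9) - 9·t - 10. En substituant t = 1: a(1) = 98.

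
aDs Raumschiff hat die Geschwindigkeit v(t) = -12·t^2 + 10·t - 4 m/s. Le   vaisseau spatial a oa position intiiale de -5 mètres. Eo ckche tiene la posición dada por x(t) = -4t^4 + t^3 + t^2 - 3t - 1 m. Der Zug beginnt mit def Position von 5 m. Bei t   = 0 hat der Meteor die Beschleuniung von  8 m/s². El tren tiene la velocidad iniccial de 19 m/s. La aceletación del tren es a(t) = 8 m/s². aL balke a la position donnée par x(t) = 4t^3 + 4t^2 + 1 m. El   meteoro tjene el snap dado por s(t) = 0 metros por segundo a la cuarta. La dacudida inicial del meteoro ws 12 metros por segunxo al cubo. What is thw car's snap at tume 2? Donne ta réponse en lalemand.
Ausgehend von der Position x(t) = -4·t^4 + t^3 + t^2 - 3·t - 1, nehmen wir 4 Ableitungen. Mit d/dt von x(t) finden wir v(t) = -16·t^3 + 3·t^2 + 2·t - 3. Durch Ableiten von der Geschwindigkeit erhalten wir die Beschleunigung: a(t) = -48·t^2 + 6·t + 2. Durch Ableiten von der Beschleunigung erhalten wir den Ruck: j(t) = 6 - 96·t. Mit d/dt von j(t) finden wir s(t) = -96. Wir haben den Snap s(t) = -96. Durch Einsetzen von t = 2: s(2) = -96.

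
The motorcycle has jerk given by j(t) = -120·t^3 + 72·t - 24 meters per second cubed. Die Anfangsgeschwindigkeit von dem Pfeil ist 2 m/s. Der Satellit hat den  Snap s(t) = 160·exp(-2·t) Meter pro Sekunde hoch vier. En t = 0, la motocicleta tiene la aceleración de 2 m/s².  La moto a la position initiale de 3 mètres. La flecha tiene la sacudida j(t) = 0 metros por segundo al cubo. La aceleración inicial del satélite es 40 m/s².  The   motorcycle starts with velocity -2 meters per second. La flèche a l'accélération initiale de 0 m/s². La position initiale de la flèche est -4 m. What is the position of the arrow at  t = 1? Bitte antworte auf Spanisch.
Para resolver esto, necesitamos tomar 3 antiderivadas de nuestra ecuación de la sacudida j(t) = 0. La integral de la sacudida, con a(0) = 0, da la aceleración: a(t) = 0. Integrando la aceleración y usando la condición inicial v(0) = 2, obtenemos v(t) = 2. La integral de la velocidad es la posición. Usando x(0) = -4, obtenemos x(t) = 2·t - 4. Usando x(t) = 2·t - 4 y sustituyendo t = 1, encontramos x = -2.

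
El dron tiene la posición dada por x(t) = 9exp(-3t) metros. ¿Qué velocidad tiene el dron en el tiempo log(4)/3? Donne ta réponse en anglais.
To solve this, we need to take 1 derivative of our position equation x(t) = 9·exp(-3·t). Differentiating position, we get velocity: v(t) = -27·exp(-3·t). Using v(t) = -27·exp(-3·t) and substituting t = log(4)/3, we find v = -27/4.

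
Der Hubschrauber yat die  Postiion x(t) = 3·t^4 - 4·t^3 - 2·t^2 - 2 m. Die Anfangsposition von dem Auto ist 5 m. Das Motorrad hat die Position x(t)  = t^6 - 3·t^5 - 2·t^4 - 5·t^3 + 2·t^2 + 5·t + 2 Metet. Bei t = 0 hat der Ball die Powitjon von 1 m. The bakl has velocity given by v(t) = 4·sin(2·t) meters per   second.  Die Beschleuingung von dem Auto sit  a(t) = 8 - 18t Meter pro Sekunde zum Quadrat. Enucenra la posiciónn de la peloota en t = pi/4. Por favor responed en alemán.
Wir müssen unsere Gleichung für die Geschwindigkeit v(t) = 4·sin(2·t) 1-mal integrieren. Durch Integration von der Geschwindigkeit und Verwendung der Anfangsbedingung x(0) = 1, erhalten wir x(t) = 3 - 2·cos(2·t). Aus der Gleichung für die Position x(t) = 3 - 2·cos(2·t), setzen wir t = pi/4 ein und erhalten x = 3.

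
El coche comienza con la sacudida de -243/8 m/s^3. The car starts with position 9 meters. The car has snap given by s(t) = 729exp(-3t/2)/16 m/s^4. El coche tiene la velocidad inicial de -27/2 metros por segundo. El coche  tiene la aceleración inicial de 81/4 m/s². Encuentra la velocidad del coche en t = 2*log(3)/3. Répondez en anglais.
Starting from snap s(t) = 729·exp(-3·t/2)/16, we take 3 antiderivatives. Taking ∫s(t)dt and applying j(0) = -243/8, we find j(t) = -243·exp(-3·t/2)/8. Integrating jerk and using the initial condition a(0) = 81/4, we get a(t) = 81·exp(-3·t/2)/4. Finding the antiderivative of a(t) and using v(0) = -27/2: v(t) = -27·exp(-3·t/2)/2. We have velocity v(t) = -27·exp(-3·t/2)/2. Substituting t = 2*log(3)/3: v(2*log(3)/3) = -9/2.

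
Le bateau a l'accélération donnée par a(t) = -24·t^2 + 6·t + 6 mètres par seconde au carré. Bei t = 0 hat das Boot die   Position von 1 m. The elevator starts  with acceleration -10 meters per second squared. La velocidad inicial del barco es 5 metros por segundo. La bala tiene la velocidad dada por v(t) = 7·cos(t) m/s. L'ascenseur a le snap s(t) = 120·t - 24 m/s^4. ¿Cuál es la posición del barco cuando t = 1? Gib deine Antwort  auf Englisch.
We must find the antiderivative of our acceleration equation a(t) = -24·t^2 + 6·t + 6 2 times. The integral of acceleration is velocity. Using v(0) = 5, we get v(t) = -8·t^3 + 3·t^2 + 6·t + 5. Finding the antiderivative of v(t) and using x(0) = 1: x(t) = -2·t^4 + t^3 + 3·t^2 + 5·t + 1. We have position x(t) = -2·t^4 + t^3 + 3·t^2 + 5·t + 1. Substituting t = 1: x(1) = 8.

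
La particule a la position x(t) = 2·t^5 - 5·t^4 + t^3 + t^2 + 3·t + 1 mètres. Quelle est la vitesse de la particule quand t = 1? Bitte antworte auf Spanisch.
Partiendo de la posición x(t) = 2·t^5 - 5·t^4 + t^3 + t^2 + 3·t + 1, tomamos 1 derivada. La derivada de la posición da la velocidad: v(t) = 10·t^4 - 20·t^3 + 3·t^2 + 2·t + 3. De la ecuación de la velocidad v(t) = 10·t^4 - 20·t^3 + 3·t^2 + 2·t + 3, sustituimos t = 1 para obtener v = -2.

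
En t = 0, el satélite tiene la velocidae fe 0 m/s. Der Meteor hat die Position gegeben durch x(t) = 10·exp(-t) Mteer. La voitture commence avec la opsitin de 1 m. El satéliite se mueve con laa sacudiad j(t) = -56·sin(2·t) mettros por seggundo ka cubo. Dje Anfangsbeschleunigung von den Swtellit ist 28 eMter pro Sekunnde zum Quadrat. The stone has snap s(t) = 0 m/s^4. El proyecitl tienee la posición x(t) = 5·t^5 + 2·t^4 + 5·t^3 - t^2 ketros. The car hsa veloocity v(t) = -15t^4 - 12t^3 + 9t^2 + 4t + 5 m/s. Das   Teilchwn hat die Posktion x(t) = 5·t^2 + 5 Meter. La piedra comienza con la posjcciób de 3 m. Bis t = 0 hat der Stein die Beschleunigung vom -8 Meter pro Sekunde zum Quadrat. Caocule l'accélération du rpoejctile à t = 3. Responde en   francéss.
Pour résoudre ceci, nous devons prendre 2 dérivées de notre équation de la position x(t) = 5·t^5 + 2·t^4 + 5·t^3 - t^2. En prenant d/dt de x(t), nous trouvons v(t) = 25·t^4 + 8·t^3 + 15·t^2 - 2·t. La dérivée de la vitesse donne l'accélération: a(t) = 100·t^3 + 24·t^2 + 30·t - 2. De l'équation de l'accélération a(t) = 100·t^3 + 24·t^2 + 30·t - 2, nous substituons t = 3 pour obtenir a = 3004.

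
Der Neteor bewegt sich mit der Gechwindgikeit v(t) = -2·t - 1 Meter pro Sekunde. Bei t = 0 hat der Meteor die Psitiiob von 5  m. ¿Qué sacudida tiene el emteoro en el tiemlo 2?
Partiendo de la velocidad v(t) = -2·t - 1, tomamos 2 derivadas. Derivando la velocidad, obtenemos la aceleración: a(t) = -2. La derivada de la aceleración da la sacudida: j(t) = 0. Tenemos la sacudida j(t) = 0. Sustituyendo t = 2: j(2) = 0.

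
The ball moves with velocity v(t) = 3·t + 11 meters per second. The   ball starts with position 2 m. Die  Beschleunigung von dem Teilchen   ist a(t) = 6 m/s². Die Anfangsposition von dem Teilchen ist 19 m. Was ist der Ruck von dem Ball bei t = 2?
Wir müssen unsere Gleichung für die Geschwindigkeit v(t) = 3·t + 11 2-mal ableiten. Durch Ableiten von der Geschwindigkeit erhalten wir die Beschleunigung: a(t) = 3. Die Ableitung von der Beschleunigung ergibt den Ruck: j(t) = 0. Wir haben den Ruck j(t) = 0. Durch Einsetzen von t = 2: j(2) = 0.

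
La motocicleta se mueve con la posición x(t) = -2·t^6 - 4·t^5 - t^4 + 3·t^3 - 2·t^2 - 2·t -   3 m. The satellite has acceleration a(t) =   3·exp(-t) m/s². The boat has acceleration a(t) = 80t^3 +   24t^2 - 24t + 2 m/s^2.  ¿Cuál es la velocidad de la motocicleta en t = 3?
Para resolver esto, necesitamos tomar 1 derivada de nuestra ecuación de la posición x(t) = -2·t^6 - 4·t^5 - t^4 + 3·t^3 - 2·t^2 - 2·t - 3. Tomando d/dt de x(t), encontramos v(t) = -12·t^5 - 20·t^4 - 4·t^3 + 9·t^2 - 4·t - 2. Usando v(t) = -12·t^5 - 20·t^4 - 4·t^3 + 9·t^2 - 4·t - 2 y sustituyendo t = 3, encontramos v = -4577.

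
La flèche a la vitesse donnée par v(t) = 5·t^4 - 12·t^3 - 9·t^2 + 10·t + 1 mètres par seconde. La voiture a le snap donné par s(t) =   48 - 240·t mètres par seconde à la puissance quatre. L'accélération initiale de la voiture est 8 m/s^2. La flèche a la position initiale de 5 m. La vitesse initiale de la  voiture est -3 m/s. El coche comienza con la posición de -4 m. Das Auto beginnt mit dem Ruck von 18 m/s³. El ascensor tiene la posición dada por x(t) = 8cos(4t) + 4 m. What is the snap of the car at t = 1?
We have snap s(t) = 48 - 240·t. Substituting t = 1: s(1) = -192.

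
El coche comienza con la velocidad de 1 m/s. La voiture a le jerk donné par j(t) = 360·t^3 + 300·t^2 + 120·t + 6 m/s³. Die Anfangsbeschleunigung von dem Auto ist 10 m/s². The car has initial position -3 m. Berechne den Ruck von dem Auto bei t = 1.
Mit j(t) = 360·t^3 + 300·t^2 + 120·t + 6 und Einsetzen von t = 1, finden wir j = 786.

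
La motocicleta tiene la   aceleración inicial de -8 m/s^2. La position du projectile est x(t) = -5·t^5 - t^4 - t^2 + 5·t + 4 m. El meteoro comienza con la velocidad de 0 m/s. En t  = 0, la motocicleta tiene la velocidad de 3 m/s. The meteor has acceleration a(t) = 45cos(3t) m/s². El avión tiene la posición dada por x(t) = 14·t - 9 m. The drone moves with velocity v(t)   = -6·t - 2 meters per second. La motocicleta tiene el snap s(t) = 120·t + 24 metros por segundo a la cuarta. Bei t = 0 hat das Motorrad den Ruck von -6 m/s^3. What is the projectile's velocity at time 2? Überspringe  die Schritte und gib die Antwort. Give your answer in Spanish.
La velocidad en t = 2 es v = -431.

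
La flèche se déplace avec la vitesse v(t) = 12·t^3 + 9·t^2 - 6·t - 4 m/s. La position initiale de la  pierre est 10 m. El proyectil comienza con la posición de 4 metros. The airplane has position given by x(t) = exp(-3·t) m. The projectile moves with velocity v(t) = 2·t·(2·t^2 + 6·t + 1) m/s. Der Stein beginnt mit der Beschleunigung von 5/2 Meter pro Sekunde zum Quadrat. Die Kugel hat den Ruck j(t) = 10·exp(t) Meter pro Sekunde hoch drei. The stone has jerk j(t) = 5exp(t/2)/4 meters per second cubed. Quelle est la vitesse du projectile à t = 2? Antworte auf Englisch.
From the given velocity equation v(t) = 2·t·(2·t^2 + 6·t + 1), we substitute t = 2 to get v = 84.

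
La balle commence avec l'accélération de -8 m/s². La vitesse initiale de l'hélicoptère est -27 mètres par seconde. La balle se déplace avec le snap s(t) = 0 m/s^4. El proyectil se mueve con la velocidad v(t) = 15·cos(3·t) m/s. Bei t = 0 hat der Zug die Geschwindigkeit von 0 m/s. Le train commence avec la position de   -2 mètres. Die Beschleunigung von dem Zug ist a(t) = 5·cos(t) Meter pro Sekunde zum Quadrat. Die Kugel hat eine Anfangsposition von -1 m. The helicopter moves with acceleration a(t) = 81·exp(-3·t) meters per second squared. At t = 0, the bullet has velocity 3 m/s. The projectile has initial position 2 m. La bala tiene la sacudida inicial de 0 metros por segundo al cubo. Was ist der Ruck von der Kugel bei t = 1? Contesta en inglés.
We must find the integral of our snap equation s(t) = 0 1 time. The antiderivative of snap, with j(0) = 0, gives jerk: j(t) = 0. Using j(t) = 0 and substituting t = 1, we find j = 0.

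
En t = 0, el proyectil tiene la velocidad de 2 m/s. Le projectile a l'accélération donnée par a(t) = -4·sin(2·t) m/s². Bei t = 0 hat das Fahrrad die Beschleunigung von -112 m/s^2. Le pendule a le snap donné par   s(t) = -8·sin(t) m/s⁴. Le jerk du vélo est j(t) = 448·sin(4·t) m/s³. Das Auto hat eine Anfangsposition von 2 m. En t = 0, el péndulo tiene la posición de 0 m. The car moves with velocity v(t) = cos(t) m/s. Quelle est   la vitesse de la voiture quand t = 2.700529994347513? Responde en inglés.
We have velocity v(t) = cos(t). Substituting t = 2.700529994347513: v(2.700529994347513) = -0.904298523953001.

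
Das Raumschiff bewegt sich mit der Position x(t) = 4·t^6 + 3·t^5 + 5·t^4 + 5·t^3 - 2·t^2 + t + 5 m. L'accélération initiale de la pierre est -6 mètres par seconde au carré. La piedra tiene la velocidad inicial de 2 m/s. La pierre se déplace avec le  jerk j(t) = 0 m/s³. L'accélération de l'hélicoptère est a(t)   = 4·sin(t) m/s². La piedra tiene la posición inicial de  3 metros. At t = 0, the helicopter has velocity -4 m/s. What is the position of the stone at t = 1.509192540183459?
To find the answer, we compute 3 integrals of j(t) = 0. The antiderivative of jerk is acceleration. Using a(0) = -6, we get a(t) = -6. Integrating acceleration and using the initial condition v(0) = 2, we get v(t) = 2 - 6·t. Taking ∫v(t)dt and applying x(0) = 3, we find x(t) = -3·t^2 + 2·t + 3. From the given position equation x(t) = -3·t^2 + 2·t + 3, we substitute t = 1.509192540183459 to get x = -0.814601289669286.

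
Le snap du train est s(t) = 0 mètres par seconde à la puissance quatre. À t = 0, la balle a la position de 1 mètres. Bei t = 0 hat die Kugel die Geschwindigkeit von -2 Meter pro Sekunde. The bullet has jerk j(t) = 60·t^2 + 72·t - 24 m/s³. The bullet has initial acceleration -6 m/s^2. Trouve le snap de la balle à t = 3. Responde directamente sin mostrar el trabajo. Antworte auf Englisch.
The snap at t = 3 is s = 432.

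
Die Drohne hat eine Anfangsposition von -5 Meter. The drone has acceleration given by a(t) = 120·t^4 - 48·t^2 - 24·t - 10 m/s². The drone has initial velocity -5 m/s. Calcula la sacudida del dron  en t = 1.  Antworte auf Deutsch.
Ausgehend von der Beschleunigung a(t) = 120·t^4 - 48·t^2 - 24·t - 10, nehmen wir 1 Ableitung. Die Ableitung von der Beschleunigung ergibt den Ruck: j(t) = 480·t^3 - 96·t - 24. Mit j(t) = 480·t^3 - 96·t - 24 und Einsetzen von t = 1, finden wir j = 360.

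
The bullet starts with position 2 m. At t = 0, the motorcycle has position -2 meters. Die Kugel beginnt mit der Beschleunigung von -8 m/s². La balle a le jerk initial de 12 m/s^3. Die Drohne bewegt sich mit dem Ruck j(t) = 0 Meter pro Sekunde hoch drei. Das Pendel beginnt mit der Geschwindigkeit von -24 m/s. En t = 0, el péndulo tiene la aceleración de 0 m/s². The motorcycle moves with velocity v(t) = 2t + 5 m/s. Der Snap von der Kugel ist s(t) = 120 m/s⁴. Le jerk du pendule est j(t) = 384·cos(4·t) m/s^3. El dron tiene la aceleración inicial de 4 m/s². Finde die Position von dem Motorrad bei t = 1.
Um dies zu lösen, müssen wir 1 Integral unserer Gleichung für die Geschwindigkeit v(t) = 2·t + 5 finden. Mit ∫v(t)dt und Anwendung von x(0) = -2, finden wir x(t) = t^2 + 5·t - 2. Wir haben die Position x(t) = t^2 + 5·t - 2. Durch Einsetzen von t = 1: x(1) = 4.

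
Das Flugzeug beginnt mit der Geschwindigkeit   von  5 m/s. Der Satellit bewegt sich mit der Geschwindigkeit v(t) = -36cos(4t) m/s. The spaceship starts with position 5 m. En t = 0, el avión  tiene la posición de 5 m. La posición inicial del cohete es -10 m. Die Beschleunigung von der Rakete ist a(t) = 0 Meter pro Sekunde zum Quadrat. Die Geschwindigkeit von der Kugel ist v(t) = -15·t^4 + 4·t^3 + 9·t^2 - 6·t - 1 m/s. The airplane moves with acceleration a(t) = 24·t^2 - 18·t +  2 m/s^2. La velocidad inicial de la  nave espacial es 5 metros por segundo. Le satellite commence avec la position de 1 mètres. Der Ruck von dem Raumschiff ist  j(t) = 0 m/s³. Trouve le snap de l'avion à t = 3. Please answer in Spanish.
Partiendo de la aceleración a(t) = 24·t^2 - 18·t + 2, tomamos 2 derivadas. La derivada de la aceleración da la sacudida: j(t) = 48·t - 18. Derivando la sacudida, obtenemos el snap: s(t) = 48. Tenemos el snap s(t) = 48. Sustituyendo t = 3: s(3) = 48.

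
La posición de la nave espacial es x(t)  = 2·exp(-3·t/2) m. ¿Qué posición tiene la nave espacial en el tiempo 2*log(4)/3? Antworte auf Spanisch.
Tenemos la posición x(t) = 2·exp(-3·t/2). Sustituyendo t = 2*log(4)/3: x(2*log(4)/3) = 1/2.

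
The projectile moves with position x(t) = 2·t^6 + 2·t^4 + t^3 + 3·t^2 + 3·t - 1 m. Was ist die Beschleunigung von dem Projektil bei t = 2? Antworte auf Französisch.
Nous devons dériver notre équation de la position x(t) = 2·t^6 + 2·t^4 + t^3 + 3·t^2 + 3·t - 1 2 fois. En dérivant la position, nous obtenons la vitesse: v(t) = 12·t^5 + 8·t^3 + 3·t^2 + 6·t + 3. La dérivée de la vitesse donne l'accélération: a(t) = 60·t^4 + 24·t^2 + 6·t + 6. De l'équation de l'accélération a(t) = 60·t^4 + 24·t^2 + 6·t + 6, nous substituons t = 2 pour obtenir a = 1074.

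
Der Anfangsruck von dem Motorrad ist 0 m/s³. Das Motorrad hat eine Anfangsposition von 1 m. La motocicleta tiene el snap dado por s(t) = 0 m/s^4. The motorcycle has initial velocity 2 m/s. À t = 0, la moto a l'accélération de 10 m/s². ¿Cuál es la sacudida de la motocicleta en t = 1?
Partiendo del snap s(t) = 0, tomamos 1 antiderivada. La integral del snap, con j(0) = 0, da la sacudida: j(t) = 0. De la ecuación de la sacudida j(t) = 0, sustituimos t = 1 para obtener j = 0.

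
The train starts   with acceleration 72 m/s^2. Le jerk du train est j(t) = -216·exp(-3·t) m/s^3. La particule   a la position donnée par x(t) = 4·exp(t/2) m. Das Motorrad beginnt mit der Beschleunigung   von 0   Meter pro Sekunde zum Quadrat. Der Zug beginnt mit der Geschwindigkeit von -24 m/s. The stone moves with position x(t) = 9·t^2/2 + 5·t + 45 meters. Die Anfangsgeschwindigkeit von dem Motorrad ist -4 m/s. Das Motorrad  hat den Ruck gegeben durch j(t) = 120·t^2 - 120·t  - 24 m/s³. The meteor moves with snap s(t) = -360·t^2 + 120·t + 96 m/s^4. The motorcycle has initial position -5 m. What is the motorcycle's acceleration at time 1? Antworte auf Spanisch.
Para resolver esto, necesitamos tomar 1 antiderivada de nuestra ecuación de la sacudida j(t) = 120·t^2 - 120·t - 24. Integrando la sacudida y usando la condición inicial a(0) = 0, obtenemos a(t) = 4·t·(10·t^2 - 15·t - 6). Usando a(t) = 4·t·(10·t^2 - 15·t - 6) y sustituyendo t = 1, encontramos a = -44.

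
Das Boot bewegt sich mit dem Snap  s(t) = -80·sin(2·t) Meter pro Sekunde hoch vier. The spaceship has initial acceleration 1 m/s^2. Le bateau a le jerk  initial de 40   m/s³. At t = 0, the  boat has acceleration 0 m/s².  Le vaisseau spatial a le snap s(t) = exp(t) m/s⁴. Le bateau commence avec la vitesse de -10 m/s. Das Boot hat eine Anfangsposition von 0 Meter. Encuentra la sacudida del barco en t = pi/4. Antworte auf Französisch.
Nous devons trouver l'intégrale de notre équation du snap s(t) = -80·sin(2·t) 1 fois. L'intégrale du snap est le jerk. En utilisant j(0) = 40, nous obtenons j(t) = 40·cos(2·t). Nous avons le jerk j(t) = 40·cos(2·t). En substituant t = pi/4: j(pi/4) = 0.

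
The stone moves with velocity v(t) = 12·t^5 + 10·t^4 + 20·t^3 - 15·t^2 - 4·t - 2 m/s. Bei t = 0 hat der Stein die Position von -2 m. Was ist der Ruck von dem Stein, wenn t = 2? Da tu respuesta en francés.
En partant de la vitesse v(t) = 12·t^5 + 10·t^4 + 20·t^3 - 15·t^2 - 4·t - 2, nous prenons 2 dérivées. La dérivée de la vitesse donne l'accélération: a(t) = 60·t^4 + 40·t^3 + 60·t^2 - 30·t - 4. En dérivant l'accélération, nous obtenons le jerk: j(t) = 240·t^3 + 120·t^2 + 120·t - 30. Nous avons le jerk j(t) = 240·t^3 + 120·t^2 + 120·t - 30. En substituant t = 2: j(2) = 2610.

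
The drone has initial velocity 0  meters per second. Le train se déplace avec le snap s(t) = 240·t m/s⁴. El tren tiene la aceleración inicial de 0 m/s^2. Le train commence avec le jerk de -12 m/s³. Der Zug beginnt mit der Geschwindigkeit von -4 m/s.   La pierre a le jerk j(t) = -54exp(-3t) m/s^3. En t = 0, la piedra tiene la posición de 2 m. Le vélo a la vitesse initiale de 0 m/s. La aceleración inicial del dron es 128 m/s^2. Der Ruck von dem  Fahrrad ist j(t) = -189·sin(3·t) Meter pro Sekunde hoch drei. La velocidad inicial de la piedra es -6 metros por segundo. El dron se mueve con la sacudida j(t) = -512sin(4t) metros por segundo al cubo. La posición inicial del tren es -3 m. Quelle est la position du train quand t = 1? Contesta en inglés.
We must find the integral of our snap equation s(t) = 240·t 4 times. Taking ∫s(t)dt and applying j(0) = -12, we find j(t) = 120·t^2 - 12. Finding the integral of j(t) and using a(0) = 0: a(t) = 40·t^3 - 12·t. Integrating acceleration and using the initial condition v(0) = -4, we get v(t) = 10·t^4 - 6·t^2 - 4. The antiderivative of velocity is position. Using x(0) = -3, we get x(t) = 2·t^5 - 2·t^3 - 4·t - 3. Using x(t) = 2·t^5 - 2·t^3 - 4·t - 3 and substituting t = 1, we find x = -7.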